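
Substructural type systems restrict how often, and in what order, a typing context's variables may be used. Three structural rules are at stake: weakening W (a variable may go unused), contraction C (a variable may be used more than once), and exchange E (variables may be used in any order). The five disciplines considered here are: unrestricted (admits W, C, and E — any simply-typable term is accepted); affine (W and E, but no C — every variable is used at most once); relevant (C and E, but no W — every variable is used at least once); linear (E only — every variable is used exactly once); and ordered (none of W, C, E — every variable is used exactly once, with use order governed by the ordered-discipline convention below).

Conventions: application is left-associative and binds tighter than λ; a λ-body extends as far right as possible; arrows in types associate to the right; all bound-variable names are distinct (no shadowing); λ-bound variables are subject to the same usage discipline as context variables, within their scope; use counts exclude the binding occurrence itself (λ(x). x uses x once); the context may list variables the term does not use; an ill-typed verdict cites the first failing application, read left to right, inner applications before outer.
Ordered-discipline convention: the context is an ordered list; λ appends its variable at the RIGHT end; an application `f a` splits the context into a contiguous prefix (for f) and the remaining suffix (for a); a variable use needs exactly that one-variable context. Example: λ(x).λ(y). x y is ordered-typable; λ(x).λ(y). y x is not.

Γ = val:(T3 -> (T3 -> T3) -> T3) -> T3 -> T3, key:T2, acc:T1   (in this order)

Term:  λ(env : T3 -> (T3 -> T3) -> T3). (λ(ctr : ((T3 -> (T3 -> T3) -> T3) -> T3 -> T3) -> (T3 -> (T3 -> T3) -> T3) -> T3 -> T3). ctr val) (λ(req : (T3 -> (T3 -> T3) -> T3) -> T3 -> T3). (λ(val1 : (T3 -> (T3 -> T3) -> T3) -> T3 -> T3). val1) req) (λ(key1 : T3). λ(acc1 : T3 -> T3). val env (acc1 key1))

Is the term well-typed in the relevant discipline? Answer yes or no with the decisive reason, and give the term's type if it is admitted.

no — needs weakening: key, acc unused
use counts: val=2; key=0; acc=0; env (bound)=1; ctr (bound)=1; req (bound)=1; val1 (bound)=1; key1 (bound)=1; acc1 (bound)=1
uses in reading order: ctr, val, val1, req, val, env, acc1, key1
typing: well-typed — term : (T3 -> (T3 -> T3) -> T3) -> T3 -> T3
all disciplines: ordered ✗ | linear ✗ | affine ✗ | relevant ✗ | unrestricted ✓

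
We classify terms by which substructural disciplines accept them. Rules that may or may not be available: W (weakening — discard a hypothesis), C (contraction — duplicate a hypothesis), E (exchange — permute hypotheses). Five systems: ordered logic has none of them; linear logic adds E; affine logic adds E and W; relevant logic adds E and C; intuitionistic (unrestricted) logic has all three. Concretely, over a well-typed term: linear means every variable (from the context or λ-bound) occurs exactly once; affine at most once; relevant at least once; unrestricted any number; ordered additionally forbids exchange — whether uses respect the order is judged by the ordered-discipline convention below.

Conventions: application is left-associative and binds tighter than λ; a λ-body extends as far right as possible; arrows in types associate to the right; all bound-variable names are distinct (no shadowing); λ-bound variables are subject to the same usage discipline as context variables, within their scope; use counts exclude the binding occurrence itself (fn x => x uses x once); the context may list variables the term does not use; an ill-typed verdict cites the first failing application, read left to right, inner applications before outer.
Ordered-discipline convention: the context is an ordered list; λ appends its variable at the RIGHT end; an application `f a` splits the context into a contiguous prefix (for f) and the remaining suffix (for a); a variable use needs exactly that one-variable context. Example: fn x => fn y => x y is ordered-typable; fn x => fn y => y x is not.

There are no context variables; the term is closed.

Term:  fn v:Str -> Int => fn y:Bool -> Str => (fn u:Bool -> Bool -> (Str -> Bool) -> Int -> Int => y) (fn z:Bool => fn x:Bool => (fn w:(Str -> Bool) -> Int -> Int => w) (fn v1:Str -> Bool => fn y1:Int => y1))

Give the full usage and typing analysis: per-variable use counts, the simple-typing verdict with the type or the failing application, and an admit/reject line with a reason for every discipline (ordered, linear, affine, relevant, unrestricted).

variable uses: v (λ-bound): 0×, y (λ-bound): 1×, u (λ-bound): 0×, z (λ-bound): 0×, x (λ-bound): 0×, w (λ-bound): 1×, v1 (λ-bound): 0×, y1 (λ-bound): 1×
left-to-right use order: y, w, y1
typing: the term checks, with type (Str -> Int) -> (Bool -> Str) -> Bool -> Str
ordered ✗ (v, u, z, x, v1 left unused)
linear ✗ (v, u, z, x, v1 left unused)
affine ✓ (no duplicate uses among v, y, u, z, x, w, v1, y1)
relevant ✗ (v, u, z, x, v1 left unused)
unrestricted ✓ (type-checks ((Str -> Int) -> (Bool -> Str) -> Bool -> Str) and nothing is barred)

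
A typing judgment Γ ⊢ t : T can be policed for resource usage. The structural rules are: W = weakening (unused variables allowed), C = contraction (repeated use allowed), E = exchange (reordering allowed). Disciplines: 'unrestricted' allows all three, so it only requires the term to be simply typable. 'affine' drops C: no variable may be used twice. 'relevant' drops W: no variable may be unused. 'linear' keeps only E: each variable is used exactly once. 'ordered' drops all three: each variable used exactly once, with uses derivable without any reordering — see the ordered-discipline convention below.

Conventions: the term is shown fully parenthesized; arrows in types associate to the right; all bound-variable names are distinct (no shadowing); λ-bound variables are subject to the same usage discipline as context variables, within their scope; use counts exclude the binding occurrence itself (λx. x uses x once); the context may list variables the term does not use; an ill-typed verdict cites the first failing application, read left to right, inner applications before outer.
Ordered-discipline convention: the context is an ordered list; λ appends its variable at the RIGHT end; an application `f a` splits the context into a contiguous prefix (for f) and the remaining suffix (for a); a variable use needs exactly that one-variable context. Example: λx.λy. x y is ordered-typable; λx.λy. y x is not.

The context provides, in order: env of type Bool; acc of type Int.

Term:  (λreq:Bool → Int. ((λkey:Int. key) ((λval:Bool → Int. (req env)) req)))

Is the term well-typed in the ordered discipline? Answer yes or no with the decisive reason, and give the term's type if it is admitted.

no — needs contraction — req ×2; needs weakening: acc, val unused
variable uses: env ×1, acc ×0, req (bound) ×2, key (bound) ×1, val (bound) ×0
order of uses: key, req, env, req
typing: ✓ — (Bool → Int) → Int
summary: ordered ✗; linear ✗; affine ✗; relevant ✗; unrestricted ✓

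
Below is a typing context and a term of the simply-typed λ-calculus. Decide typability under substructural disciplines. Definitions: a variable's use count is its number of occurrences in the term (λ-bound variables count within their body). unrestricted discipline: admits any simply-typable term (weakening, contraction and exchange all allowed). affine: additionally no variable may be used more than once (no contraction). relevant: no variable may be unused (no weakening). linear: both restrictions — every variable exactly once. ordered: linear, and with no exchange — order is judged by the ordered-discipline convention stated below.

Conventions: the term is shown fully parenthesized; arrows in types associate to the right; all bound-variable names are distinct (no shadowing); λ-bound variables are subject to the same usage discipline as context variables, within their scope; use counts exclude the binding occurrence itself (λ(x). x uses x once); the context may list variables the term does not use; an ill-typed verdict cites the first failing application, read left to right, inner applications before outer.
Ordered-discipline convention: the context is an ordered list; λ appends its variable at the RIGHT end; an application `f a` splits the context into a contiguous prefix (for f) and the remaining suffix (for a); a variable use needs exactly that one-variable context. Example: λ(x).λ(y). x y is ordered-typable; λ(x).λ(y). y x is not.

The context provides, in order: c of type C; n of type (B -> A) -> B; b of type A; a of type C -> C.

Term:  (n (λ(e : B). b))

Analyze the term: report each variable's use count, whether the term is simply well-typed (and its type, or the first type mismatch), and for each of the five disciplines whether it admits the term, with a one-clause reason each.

use counts: c: 0×, n: 1×, b: 1×, a: 0×, e (bound): 0×
order of uses: n, b
typing: well-typed at B
ordered: ✗ — unused: c, a, e — weakening required
linear: ✗ — unused: c, a, e — weakening required
affine: ✓ — c, n, b, a, e: no repeats, contraction unneeded
relevant: ✗ — unused: c, a, e — weakening required
unrestricted: ✓ — simply typable at B; W, C, E all held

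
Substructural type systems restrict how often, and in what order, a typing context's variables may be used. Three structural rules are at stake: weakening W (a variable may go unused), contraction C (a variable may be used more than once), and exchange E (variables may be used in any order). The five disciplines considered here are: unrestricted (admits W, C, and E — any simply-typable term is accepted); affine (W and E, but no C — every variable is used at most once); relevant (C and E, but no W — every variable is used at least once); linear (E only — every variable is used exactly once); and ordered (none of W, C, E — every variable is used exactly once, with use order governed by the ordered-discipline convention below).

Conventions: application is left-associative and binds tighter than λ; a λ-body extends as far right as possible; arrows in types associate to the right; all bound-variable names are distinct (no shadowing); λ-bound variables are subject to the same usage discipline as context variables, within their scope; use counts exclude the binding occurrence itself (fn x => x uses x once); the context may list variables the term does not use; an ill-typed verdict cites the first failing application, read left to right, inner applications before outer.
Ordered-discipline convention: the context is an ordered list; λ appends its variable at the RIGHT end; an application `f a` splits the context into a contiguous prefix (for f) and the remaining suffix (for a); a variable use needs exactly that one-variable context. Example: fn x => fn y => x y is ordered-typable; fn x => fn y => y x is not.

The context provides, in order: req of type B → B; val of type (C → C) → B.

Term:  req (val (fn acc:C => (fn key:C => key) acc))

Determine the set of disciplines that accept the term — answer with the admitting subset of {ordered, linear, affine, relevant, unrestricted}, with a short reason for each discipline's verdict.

accepted by: ordered, linear, affine, relevant, unrestricted
counts: req ×1; val ×1; acc [bound] ×1; key [bound] ×1
use order (left to right): req, val, key, acc
typing: well-typed — term : B
ordered: ✓ — req, val, acc, key: once each, no exchange needed
linear: ✓ — req, val, acc, key: one use apiece
affine: ✓ — none of req, val, acc, key used more than once
relevant: ✓ — at least one use each (req, val, acc, key)
unrestricted: ✓ — type-checks (B) and nothing is barred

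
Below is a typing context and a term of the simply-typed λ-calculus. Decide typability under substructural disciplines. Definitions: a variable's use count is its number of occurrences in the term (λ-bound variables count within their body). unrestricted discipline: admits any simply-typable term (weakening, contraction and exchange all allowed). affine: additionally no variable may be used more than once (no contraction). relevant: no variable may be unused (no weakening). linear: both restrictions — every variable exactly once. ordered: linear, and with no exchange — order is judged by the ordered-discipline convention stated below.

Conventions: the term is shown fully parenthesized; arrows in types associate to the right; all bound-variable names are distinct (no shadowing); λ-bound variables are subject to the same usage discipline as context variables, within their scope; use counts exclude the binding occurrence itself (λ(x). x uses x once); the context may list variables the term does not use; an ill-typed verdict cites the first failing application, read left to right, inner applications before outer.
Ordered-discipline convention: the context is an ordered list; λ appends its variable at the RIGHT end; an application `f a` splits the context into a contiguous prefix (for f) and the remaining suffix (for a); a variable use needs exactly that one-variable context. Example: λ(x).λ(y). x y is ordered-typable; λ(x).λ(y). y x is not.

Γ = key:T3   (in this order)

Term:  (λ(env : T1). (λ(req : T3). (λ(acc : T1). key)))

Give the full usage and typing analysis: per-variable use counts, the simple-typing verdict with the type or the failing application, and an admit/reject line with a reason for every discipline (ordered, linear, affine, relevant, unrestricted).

variable uses: key: 1, env (λ-bound): 0, req (λ-bound): 0, acc (λ-bound): 0
left-to-right use order: key
typing: ✓ — T1 → T3 → T1 → T3
ordered: ✗ — env, req, acc left unused
linear: ✗ — env, req, acc left unused
affine: ✓ — none of key, env, req, acc used more than once
relevant: ✗ — env, req, acc left unused
unrestricted: ✓ — type-checks (T1 → T3 → T1 → T3) and nothing is barred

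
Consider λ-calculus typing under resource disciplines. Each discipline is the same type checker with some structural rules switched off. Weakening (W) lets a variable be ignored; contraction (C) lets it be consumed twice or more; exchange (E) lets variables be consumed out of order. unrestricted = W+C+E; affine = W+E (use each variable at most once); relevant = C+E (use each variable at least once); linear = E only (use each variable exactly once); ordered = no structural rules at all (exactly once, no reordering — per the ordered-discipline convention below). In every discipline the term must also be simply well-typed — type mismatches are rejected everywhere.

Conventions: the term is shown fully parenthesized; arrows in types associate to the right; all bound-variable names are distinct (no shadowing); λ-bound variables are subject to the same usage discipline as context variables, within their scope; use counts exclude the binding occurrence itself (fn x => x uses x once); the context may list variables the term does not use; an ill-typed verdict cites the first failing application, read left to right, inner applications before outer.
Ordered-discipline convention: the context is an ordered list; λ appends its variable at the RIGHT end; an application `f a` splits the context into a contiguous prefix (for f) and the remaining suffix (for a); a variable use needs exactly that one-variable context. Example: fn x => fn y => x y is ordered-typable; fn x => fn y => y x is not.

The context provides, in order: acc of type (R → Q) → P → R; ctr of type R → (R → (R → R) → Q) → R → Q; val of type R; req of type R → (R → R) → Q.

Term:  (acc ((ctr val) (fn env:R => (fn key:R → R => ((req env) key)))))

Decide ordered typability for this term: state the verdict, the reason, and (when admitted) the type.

yes — one use each (acc, ctr, val, req, env, key); ordered split holds; term : P → R
counts: acc=1; ctr=1; val=1; req=1; env [bound]=1; key [bound]=1
uses in reading order: acc, ctr, val, req, env, key
typing: well-typed — term : P → R
per-discipline verdicts: ordered ✓, linear ✓, affine ✓, relevant ✓, unrestricted ✓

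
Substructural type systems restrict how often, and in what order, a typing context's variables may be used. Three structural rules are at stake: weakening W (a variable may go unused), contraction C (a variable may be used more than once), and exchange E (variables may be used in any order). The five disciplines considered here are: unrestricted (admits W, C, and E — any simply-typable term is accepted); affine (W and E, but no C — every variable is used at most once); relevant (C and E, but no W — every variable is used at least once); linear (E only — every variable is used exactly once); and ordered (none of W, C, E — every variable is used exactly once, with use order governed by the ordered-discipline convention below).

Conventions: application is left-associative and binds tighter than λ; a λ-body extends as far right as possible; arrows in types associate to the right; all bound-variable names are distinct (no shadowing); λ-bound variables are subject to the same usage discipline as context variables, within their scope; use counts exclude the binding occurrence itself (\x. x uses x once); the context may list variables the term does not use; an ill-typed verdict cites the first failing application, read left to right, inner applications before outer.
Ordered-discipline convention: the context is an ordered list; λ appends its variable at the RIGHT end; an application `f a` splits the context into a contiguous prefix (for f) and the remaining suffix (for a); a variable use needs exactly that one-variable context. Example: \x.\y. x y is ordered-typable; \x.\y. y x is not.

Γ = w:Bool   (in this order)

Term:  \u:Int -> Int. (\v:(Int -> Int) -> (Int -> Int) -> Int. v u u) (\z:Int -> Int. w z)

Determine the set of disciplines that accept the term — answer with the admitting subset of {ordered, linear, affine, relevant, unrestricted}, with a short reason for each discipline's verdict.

accepted by: none
usage: w ×1; u [bound] ×2; v [bound] ×1; z [bound] ×1
uses in reading order: v, u, u, w, z
typing: ill-typed: non-arrow in function slot: Bool
ordered ✗ (not simply typable)
linear ✗ (fails simple typing)
affine ✗ (a type mismatch blocks all five)
relevant ✗ (the type mismatch rejects it)
unrestricted ✗ (not simply typable)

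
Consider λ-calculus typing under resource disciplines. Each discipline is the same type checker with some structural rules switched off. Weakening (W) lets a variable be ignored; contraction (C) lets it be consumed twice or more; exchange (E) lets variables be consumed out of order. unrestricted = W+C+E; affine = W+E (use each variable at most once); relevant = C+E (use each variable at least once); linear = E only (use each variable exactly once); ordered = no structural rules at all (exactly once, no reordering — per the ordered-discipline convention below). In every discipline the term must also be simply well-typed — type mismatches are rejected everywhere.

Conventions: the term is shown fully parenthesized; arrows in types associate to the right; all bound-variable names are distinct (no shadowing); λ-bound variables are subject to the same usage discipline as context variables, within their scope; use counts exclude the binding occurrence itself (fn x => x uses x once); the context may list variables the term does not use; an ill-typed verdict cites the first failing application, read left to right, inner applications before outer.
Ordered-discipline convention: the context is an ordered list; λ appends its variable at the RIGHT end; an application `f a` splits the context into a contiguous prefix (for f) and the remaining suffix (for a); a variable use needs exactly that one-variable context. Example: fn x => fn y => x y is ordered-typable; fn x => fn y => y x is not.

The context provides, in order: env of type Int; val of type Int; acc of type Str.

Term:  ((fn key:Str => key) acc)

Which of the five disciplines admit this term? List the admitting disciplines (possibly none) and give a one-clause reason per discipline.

accepted by: affine, unrestricted
usage: env ×0; val ×0; acc ×1; key (bound) ×1
uses in reading order: key, acc
typing: well-typed — term : Str
ordered: ✗ — env, val left unused
linear: ✗ — env, val left unused
affine: ✓ — none of env, val, acc, key used more than once
relevant: ✗ — env, val left unused
unrestricted: ✓ — typability at Str is all that's needed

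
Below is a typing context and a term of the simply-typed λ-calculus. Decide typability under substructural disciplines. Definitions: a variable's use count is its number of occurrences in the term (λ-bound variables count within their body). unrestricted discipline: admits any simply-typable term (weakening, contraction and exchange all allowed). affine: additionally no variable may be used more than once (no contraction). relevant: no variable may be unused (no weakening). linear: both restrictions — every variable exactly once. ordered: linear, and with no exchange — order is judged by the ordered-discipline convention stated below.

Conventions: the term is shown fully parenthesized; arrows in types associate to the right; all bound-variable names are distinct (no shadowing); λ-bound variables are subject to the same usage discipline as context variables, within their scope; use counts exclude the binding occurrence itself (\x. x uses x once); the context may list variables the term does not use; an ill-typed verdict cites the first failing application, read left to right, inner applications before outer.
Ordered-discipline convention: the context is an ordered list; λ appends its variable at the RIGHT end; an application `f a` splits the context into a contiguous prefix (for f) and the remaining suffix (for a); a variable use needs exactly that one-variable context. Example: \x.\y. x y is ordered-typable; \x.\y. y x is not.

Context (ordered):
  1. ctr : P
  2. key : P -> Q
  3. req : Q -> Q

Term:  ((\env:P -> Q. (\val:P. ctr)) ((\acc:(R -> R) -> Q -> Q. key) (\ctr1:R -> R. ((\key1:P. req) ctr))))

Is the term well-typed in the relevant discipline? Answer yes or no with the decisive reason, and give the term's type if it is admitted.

no — env, val, acc, ctr1, key1 never used (weakening)
counts: ctr: 2×, key: 1×, req: 1×, env (bound): 0×, val (bound): 0×, acc (bound): 0×, ctr1 (bound): 0×, key1 (bound): 0×
uses in reading order: ctr, key, req, ctr
typing: well-typed — term : P -> P
all disciplines: ordered ✗; linear ✗; affine ✗; relevant ✗; unrestricted ✓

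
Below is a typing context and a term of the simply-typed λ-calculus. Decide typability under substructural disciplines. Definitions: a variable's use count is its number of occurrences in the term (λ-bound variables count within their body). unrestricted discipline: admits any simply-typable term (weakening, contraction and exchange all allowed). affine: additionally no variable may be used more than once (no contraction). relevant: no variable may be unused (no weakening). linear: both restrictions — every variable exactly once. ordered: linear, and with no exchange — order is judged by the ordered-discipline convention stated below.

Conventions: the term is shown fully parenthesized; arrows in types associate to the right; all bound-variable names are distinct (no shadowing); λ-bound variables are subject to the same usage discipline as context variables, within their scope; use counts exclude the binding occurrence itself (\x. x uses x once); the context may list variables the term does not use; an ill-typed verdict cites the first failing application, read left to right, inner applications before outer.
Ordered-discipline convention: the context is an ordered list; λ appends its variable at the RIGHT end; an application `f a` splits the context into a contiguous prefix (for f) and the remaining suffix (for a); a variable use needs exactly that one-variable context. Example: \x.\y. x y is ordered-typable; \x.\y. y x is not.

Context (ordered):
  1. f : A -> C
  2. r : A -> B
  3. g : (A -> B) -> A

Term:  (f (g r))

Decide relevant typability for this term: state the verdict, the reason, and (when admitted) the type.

yes — f, r, g: all used, weakening unneeded; term : C
use counts: f=1, r=1, g=1
uses in reading order: f, g, r
typing: the term checks, with type C
per-discipline verdicts: ordered ✗ | linear ✓ | affine ✓ | relevant ✓ | unrestricted ✓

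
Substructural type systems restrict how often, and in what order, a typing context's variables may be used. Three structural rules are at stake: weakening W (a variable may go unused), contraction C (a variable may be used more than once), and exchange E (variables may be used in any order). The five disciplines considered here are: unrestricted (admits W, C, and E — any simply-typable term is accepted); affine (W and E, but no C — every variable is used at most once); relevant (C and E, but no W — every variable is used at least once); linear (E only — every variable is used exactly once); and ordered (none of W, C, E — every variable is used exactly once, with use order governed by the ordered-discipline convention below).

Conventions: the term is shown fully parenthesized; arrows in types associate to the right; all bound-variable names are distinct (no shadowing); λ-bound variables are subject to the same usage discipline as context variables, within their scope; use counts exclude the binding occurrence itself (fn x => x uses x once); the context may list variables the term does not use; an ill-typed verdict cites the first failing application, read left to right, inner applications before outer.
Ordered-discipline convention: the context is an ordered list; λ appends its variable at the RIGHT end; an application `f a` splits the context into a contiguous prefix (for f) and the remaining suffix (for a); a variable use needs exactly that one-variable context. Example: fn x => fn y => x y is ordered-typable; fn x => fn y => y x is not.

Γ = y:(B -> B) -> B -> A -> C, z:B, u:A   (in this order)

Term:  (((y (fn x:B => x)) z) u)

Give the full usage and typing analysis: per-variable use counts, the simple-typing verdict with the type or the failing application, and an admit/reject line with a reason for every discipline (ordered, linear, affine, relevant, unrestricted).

use counts: y=1; z=1; u=1; x (bound)=1
order of uses: y, x, z, u
typing: well-typed at C
ordered ✓ (y, z, u, x: once each, no exchange needed)
linear ✓ (exactly-once usage across y, z, u, x)
affine ✓ (y, z, u, x: no repeats, contraction unneeded)
relevant ✓ (y, z, u, x: all used, weakening unneeded)
unrestricted ✓ (typability at C is all that's needed)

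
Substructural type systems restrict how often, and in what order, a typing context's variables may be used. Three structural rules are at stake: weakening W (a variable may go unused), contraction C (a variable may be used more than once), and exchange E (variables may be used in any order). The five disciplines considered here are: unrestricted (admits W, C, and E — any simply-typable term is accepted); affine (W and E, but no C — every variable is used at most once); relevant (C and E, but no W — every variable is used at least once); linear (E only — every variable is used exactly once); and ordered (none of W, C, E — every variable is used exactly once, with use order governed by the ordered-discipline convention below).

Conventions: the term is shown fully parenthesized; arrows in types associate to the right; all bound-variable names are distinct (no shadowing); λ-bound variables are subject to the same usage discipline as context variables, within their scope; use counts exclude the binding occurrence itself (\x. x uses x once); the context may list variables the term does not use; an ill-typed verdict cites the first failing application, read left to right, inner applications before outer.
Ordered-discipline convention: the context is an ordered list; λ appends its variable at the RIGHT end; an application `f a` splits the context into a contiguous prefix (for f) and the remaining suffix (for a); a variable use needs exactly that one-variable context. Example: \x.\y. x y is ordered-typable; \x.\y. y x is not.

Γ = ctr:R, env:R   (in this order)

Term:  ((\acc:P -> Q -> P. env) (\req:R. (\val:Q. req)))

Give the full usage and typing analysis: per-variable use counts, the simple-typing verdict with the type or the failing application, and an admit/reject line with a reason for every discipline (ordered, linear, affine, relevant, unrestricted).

use counts: ctr=0, env=1, acc (λ-bound)=0, req (λ-bound)=1, val (λ-bound)=0
order of uses: env, req
typing: ill-typed: an argument R -> Q -> R mismatches the expected P -> Q -> P
ordered ✗ (not simply typable)
linear ✗ (fails simple typing)
affine ✗ (a type mismatch blocks all five)
relevant ✗ (the type mismatch rejects it)
unrestricted ✗ (not simply typable)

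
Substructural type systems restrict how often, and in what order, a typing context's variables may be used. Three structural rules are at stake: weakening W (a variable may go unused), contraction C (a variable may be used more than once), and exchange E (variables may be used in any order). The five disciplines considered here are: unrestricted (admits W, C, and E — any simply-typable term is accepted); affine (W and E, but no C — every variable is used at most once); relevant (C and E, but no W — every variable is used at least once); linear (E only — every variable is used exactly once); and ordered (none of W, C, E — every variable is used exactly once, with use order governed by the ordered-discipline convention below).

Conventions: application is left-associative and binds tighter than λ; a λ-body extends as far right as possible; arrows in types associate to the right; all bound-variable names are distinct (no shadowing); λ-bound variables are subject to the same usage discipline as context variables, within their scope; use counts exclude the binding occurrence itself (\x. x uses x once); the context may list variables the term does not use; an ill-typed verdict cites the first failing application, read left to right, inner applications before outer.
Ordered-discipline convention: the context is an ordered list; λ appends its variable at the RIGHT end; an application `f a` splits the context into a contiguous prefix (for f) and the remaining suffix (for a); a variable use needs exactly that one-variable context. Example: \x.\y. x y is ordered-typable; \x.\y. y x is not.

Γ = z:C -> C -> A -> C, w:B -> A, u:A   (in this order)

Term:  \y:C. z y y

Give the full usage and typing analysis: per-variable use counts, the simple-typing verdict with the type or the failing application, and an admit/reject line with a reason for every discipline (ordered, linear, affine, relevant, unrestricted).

variable uses: z=1; w=0; u=0; y (λ-bound)=2
order of uses: z, y, y
typing: ✓ — C -> A -> C
ordered ✗ (needs contraction — y ×2; needs weakening: w, u unused)
linear ✗ (needs contraction — y ×2; needs weakening: w, u unused)
affine ✗ (needs contraction — y ×2)
relevant ✗ (needs weakening: w, u unused)
unrestricted ✓ (typability at C -> A -> C is all that's needed)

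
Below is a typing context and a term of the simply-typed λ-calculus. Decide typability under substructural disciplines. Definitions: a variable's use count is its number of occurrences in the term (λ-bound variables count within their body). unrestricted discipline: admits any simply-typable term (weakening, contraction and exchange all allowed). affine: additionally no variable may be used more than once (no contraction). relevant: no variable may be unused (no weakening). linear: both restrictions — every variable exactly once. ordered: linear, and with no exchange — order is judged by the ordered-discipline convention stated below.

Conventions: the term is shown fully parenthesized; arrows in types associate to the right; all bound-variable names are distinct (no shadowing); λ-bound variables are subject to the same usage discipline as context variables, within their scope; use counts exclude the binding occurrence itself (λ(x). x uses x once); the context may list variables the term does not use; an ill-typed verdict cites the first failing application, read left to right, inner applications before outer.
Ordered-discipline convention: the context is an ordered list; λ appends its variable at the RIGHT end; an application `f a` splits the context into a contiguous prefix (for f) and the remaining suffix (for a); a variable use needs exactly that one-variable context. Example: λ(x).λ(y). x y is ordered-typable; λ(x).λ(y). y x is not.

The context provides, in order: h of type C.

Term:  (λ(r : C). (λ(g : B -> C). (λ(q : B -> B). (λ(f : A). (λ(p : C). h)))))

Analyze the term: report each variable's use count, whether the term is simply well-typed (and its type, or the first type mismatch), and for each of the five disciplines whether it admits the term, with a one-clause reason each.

counts: h: 1, r (λ-bound): 0, g (λ-bound): 0, q (λ-bound): 0, f (λ-bound): 0, p (λ-bound): 0
use order (left to right): h
typing: well-typed — term : C -> (B -> C) -> (B -> B) -> A -> C -> C
ordered: ✗ — unused: r, g, q, f, p — weakening required
linear: ✗ — unused: r, g, q, f, p — weakening required
affine: ✓ — no duplicate uses among h, r, g, q, f, p
relevant: ✗ — unused: r, g, q, f, p — weakening required
unrestricted: ✓ — type-checks (C -> (B -> C) -> (B -> B) -> A -> C -> C) and nothing is barred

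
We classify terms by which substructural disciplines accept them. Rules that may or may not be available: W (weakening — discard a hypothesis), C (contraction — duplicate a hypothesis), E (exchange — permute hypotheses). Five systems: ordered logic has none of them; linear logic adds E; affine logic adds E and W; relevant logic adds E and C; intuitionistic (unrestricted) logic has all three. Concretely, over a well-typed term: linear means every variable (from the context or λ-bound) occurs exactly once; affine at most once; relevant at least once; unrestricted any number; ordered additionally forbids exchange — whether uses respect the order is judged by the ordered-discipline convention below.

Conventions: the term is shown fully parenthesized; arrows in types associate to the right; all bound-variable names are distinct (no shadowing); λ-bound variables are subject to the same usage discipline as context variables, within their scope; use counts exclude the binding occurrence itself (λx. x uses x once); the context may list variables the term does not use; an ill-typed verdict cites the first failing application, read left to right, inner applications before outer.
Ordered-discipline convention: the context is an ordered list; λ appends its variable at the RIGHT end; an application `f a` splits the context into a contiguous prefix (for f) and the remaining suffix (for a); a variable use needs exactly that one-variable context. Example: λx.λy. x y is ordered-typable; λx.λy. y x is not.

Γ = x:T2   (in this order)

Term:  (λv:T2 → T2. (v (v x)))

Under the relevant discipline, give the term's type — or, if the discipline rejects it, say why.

term : (T2 → T2) → T2
variable uses: x ×1; v [bound] ×2
left-to-right use order: v, v, x
typing: the term checks, with type (T2 → T2) → T2
all disciplines: ordered ✗; linear ✗; affine ✗; relevant ✓; unrestricted ✓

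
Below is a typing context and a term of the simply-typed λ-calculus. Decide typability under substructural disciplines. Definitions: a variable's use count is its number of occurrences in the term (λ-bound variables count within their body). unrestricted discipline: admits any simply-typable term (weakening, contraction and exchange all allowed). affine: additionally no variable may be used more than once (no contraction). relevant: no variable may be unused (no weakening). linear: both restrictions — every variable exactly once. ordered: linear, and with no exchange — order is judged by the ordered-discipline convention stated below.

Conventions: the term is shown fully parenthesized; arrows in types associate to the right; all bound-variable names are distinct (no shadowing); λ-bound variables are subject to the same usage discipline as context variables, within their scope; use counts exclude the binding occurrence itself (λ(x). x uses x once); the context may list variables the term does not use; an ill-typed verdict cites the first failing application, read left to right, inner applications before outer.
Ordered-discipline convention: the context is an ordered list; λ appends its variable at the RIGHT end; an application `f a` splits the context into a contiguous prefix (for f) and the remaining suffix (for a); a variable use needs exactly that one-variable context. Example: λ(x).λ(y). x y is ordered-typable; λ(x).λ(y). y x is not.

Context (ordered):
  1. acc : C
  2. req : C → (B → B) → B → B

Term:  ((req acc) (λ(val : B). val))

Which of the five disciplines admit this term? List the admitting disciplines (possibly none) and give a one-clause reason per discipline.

accepted by: linear, affine, relevant, unrestricted
variable uses: acc: 1×, req: 1×, val (λ-bound): 1×
left-to-right use order: req, acc, val
typing: the term checks, with type B → B
ordered: ✗ — use order req, acc, val needs exchange
linear: ✓ — exactly-once usage across acc, req, val
affine: ✓ — at most one use each (acc, req, val)
relevant: ✓ — every one of acc, req, val appears
unrestricted: ✓ — simply typable at B → B; W, C, E all held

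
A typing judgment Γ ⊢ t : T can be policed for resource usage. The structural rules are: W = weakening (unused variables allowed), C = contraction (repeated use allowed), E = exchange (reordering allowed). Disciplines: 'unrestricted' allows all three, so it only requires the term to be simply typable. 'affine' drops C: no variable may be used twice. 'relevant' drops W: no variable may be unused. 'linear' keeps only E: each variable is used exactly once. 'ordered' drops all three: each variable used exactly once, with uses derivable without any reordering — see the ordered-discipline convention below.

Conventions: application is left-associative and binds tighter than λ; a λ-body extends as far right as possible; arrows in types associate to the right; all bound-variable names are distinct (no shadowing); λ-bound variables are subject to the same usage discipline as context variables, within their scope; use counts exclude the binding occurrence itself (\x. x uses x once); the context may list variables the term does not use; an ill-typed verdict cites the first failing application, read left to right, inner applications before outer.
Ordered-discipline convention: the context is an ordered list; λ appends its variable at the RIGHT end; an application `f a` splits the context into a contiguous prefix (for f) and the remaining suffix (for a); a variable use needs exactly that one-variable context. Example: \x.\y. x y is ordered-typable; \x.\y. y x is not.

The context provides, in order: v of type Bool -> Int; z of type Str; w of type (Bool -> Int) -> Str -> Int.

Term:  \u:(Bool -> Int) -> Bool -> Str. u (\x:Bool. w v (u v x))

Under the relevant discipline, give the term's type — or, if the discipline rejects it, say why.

not well-typed under relevant — needs weakening: z unused
usage: v: 2×, z: 0×, w: 1×, u (bound): 2×, x (bound): 1×
left-to-right use order: u, w, v, u, v, x
typing: ✓ — ((Bool -> Int) -> Bool -> Str) -> Bool -> Str
summary: ordered ✗, linear ✗, affine ✗, relevant ✗, unrestricted ✓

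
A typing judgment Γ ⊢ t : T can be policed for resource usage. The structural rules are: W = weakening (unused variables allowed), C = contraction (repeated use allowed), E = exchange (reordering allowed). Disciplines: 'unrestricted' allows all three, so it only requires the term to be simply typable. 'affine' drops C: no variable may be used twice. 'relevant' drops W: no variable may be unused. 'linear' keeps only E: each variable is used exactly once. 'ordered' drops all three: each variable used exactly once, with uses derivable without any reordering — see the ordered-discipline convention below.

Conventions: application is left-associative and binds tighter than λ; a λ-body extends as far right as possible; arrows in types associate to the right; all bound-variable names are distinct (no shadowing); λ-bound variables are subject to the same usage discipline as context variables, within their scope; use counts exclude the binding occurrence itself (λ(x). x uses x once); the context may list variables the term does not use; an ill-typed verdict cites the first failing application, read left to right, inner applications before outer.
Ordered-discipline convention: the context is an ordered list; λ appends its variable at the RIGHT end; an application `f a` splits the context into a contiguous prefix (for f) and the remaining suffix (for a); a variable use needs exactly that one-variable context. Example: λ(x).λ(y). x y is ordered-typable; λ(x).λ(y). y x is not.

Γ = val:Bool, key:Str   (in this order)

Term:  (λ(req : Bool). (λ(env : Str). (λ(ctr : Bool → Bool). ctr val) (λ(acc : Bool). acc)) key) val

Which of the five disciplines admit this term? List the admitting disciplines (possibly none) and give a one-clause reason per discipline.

admitted by: unrestricted
variable uses: val ×2, key ×1, req [bound] ×0, env [bound] ×0, ctr [bound] ×1, acc [bound] ×1
left-to-right use order: ctr, val, acc, key, val
typing: ✓ — Bool
ordered: ✗, repeated use of val ×2; unused: req, env — weakening required
linear: ✗, repeated use of val ×2; unused: req, env — weakening required
affine: ✗, repeated use of val ×2
relevant: ✗, unused: req, env — weakening required
unrestricted: ✓, well-typed at Bool; no restrictions here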